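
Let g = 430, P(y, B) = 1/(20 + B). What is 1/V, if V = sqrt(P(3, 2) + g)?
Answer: sqrt(208142)/9461 ≈ 0.048222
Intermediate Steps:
V = sqrt(208142)/22 (V = sqrt(1/(20 + 2) + 430) = sqrt(1/22 + 430) = sqrt(9461/22) = sqrt(208142)/22 ≈ 20.738)
1/V = 1/(sqrt(208142)/22) = sqrt(208142)/9461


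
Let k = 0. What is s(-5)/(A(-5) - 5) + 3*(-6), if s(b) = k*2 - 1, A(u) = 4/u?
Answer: -517/29 ≈ -17.828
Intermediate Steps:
s(b) = -1 (s(b) = 0*2 - 1 = 0 - 1 = -1)
s(-5)/(A(-5) - 5) + 3*(-6) = -1/(4/(-5) - 5) + 3*(-6) = -1/(4*(-⅕) - 5) - 18 = -1/(-⅘ - 5) - 18 = -1/(-29/5) - 18 = -1*(-5/29) - 18 = 5/29 - 18 = -517/29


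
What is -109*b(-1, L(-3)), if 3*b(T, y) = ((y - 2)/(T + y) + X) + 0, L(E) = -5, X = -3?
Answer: 1199/18 ≈ 66.611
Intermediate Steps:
b(T, y) = -1 + (-2 + y)/(3*(T + y)) (b(T, y) = (((y - 2)/(T + y) - 3) + 0)/3 = (((-2 + y)/(T + y) - 3) + 0)/3 = ((-3 + (-2 + y)/(T + y)) + 0)/3 = (-3 + (-2 + y)/(T + y))/3 = -1 + (-2 + y)/(3*(T + y)))
-109*b(-1, L(-3)) = -109*(-2/3 - 1*(-1) - 2/3*(-5))/(-1 - 5) = -109*(-2/3 + 1 + 10/3)/(-6) = -(-109)*11/(6*3) = -109*(-11/18) = 1199/18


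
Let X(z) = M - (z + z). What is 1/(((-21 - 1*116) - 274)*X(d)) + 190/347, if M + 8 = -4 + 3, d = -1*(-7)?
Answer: 1796417/3280191 ≈ 0.54766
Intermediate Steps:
d = 7
M = -9 (M = -8 + (-4 + 3) = -8 - 1 = -9)
X(z) = -9 - 2*z (X(z) = -9 - (z + z) = -9 - 2*z)
1/(((-21 - 1*116) - 274)*X(d)) + 190/347 = 1/(((-21 - 1*116) - 274)*(-9 - 2*7)) + 190/347 = 1/(((-21 - 116) - 274)*(-9 - 14)) + 190*(1/347) = 1/(-137 - 274*(-23)) + 190/347 = -1/23/(-411) + 190/347 = -1/411*(-1/23) + 190/347 = 1/9453 + 190/347 = 1796417/3280191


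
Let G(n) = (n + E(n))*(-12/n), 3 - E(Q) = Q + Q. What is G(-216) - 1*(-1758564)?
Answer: 10551457/6 ≈ 1.7586e+6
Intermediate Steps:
E(Q) = 3 - 2*Q (E(Q) = 3 - (Q + Q) = 3 - 2*Q)
G(n) = -12*(3 - n)/n (G(n) = (n + (3 - 2*n))*(-12/n) = (3 - n)*(-12/n) = -12*(3 - n)/n)
G(-216) - 1*(-1758564) = (12 - 36/(-216)) - 1*(-1758564) = (12 - 36*(-1/216)) + 1758564 = (12 + 1/6) + 1758564 = 73/6 + 1758564 = 10551457/6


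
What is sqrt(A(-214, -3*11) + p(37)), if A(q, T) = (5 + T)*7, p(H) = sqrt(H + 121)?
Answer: sqrt(-196 + sqrt(158)) ≈ 13.544*I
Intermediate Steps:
p(H) = sqrt(121 + H)
A(q, T) = 35 + 7*T
sqrt(A(-214, -3*11) + p(37)) = sqrt((35 + 7*(-3*11)) + sqrt(121 + 37)) = sqrt((35 + 7*(-33)) + sqrt(158)) = sqrt((35 - 231) + sqrt(158)) = sqrt(-196 + sqrt(158))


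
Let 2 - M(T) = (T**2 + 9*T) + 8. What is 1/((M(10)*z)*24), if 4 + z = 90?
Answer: -1/404544 ≈ -2.4719e-6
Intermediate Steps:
z = 86 (z = -4 + 90 = 86)
M(T) = -6 - T**2 - 9*T (M(T) = 2 - ((T**2 + 9*T) + 8) = 2 - (8 + T**2 + 9*T) = 2 + (-8 - T**2 - 9*T) = -6 - T**2 - 9*T)
1/((M(10)*z)*24) = 1/(((-6 - 1*10**2 - 9*10)*86)*24) = 1/(((-6 - 1*100 - 90)*86)*24) = 1/(((-6 - 100 - 90)*86)*24) = 1/(-196*86*24) = 1/(-16856*24) = 1/(-404544) = -1/404544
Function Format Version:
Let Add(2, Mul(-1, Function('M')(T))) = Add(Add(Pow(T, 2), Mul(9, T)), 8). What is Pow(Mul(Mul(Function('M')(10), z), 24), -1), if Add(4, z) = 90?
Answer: Rational(-1, 404544) ≈ -2.4719e-6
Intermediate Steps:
z = 86 (z = Add(-4, 90) = 86)
Function('M')(T) = Add(-6, Mul(-1, Pow(T, 2)), Mul(-9, T)) (Function('M')(T) = Add(2, Mul(-1, Add(Add(Pow(T, 2), Mul(9, T)), 8))) = Add(2, Mul(-1, Add(8, Pow(T, 2), Mul(9, T)))) = Add(2, Add(-8, Mul(-1, Pow(T, 2)), Mul(-9, T))) = Add(-6, Mul(-1, Pow(T, 2)), Mul(-9, T)))
Pow(Mul(Mul(Function('M')(10), z), 24), -1) = Pow(Mul(Mul(Add(-6, Mul(-1, Pow(10, 2)), Mul(-9, 10)), 86), 24), -1) = Pow(Mul(Mul(Add(-6, Mul(-1, 100), -90), 86), 24), -1) = Pow(Mul(Mul(Add(-6, -100, -90), 86), 24), -1) = Pow(Mul(Mul(-196, 86), 24), -1) = Pow(Mul(-16856, 24), -1) = Pow(-404544, -1) = Rational(-1, 404544)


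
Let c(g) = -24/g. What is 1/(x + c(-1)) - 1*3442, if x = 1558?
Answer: -5445243/1582 ≈ -3442.0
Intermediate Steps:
1/(x + c(-1)) - 1*3442 = 1/(1558 - 24/(-1)) - 1*3442 = 1/(1558 - 24*(-1)) - 3442 = 1/(1558 + 24) - 3442 = 1/1582 - 3442 = -5445243/1582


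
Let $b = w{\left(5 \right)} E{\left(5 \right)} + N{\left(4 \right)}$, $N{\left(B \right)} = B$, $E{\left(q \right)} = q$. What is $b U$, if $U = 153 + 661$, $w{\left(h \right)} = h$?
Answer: $23606$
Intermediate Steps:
$U = 814$
$b = 29$ ($b = 5 \cdot 5 + 4 = 25 + 4 = 29$)
$b U = 29 \cdot 814 = 23606$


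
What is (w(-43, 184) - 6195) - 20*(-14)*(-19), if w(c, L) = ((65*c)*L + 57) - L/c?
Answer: -22606550/43 ≈ -5.2573e+5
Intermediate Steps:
w(c, L) = 57 - L/c + 65*L*c (w(c, L) = (65*L*c + 57) - L/c = (57 + 65*L*c) - L/c = 57 - L/c + 65*L*c)
(w(-43, 184) - 6195) - 20*(-14)*(-19) = ((57 - 1*184/(-43) + 65*184*(-43)) - 6195) - 20*(-14)*(-19) = ((57 - 1*184*(-1/43) - 514280) - 6195) + 280*(-19) = ((57 + 184/43 - 514280) - 6195) - 5320 = (-22111405/43 - 6195) - 5320 = -22377790/43 - 5320 = -22606550/43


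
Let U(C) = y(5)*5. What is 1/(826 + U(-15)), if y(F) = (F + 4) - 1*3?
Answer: 1/856 ≈ 0.0011682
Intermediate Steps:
y(F) = 1 + F (y(F) = (4 + F) - 3 = 1 + F)
U(C) = 30 (U(C) = (1 + 5)*5 = 6*5 = 30)
1/(826 + U(-15)) = 1/(826 + 30) = 1/856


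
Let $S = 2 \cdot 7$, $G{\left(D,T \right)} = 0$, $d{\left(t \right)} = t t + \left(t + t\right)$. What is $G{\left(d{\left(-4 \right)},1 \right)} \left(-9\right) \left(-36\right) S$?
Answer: $0$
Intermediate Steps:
$d{\left(t \right)} = t^{2} + 2 t$
$S = 14$
$G{\left(d{\left(-4 \right)},1 \right)} \left(-9\right) \left(-36\right) S = 0 \left(-9\right) \left(-36\right) 14 = 0 \cdot 324 \cdot 14 = 0 \cdot 4536 = 0$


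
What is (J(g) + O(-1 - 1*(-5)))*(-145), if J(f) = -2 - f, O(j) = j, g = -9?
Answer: -1595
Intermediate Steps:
(J(g) + O(-1 - 1*(-5)))*(-145) = ((-2 - 1*(-9)) + (-1 - 1*(-5)))*(-145) = ((-2 + 9) + (-1 + 5))*(-145) = (7 + 4)*(-145) = 11*(-145) = -1595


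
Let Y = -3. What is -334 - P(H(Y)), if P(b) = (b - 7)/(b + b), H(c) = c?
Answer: -1007/3 ≈ -335.67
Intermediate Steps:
P(b) = (-7 + b)/(2*b) (P(b) = (-7 + b)/((2*b)) = (-7 + b)*(1/(2*b)) = (-7 + b)/(2*b))
-334 - P(H(Y)) = -334 - (-7 - 3)/(2*(-3)) = -334 - (-1)*(-10)/(2*3) = -334 - 1*5/3 = -334 - 5/3 = -1007/3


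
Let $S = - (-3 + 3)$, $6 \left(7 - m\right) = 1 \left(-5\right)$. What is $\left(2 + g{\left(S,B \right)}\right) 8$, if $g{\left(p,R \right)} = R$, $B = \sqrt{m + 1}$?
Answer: $16 + \frac{4 \sqrt{318}}{3} \approx 39.777$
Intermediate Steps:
$m = \frac{47}{6}$ ($m = 7 - \frac{1 \left(-5\right)}{6} = 7 - - \frac{5}{6} = 7 + \frac{5}{6} = \frac{47}{6} \approx 7.8333$)
$B = \frac{\sqrt{318}}{6}$ ($B = \sqrt{\frac{47}{6} + 1} = \sqrt{\frac{53}{6}} = \frac{\sqrt{318}}{6} \approx 2.9721$)
$S = 0$ ($S = \left(-1\right) 0 = 0$)
$\left(2 + g{\left(S,B \right)}\right) 8 = \left(2 + \frac{\sqrt{318}}{6}\right) 8 = 16 + \frac{4 \sqrt{318}}{3}$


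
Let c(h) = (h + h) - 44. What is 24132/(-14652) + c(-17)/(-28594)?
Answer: -28703648/17456637 ≈ -1.6443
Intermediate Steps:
c(h) = -44 + 2*h (c(h) = 2*h - 44 = -44 + 2*h)
24132/(-14652) + c(-17)/(-28594) = 24132/(-14652) + (-44 + 2*(-17))/(-28594) = 24132*(-1/14652) + (-44 - 34)*(-1/28594) = -2011/1221 - 78*(-1/28594) = -2011/1221 + 39/14297 = -28703648/17456637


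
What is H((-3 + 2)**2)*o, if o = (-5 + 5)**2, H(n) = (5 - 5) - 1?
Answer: 0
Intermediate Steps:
H(n) = -1 (H(n) = 0 - 1 = -1)
o = 0 (o = 0**2 = 0)
H((-3 + 2)**2)*o = -1*0 = 0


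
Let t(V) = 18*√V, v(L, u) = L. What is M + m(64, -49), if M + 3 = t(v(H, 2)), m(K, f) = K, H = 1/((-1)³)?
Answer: 61 + 18*I ≈ 61.0 + 18.0*I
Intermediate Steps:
H = -1 (H = 1/(-1) = -1)
M = -3 + 18*I (M = -3 + 18*√(-1) = -3 + 18*I ≈ -3.0 + 18.0*I)
M + m(64, -49) = (-3 + 18*I) + 64 = 61 + 18*I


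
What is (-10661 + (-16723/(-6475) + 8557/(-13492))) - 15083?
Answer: -321263377237/12480100 ≈ -25742.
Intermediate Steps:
(-10661 + (-16723/(-6475) + 8557/(-13492))) - 15083 = (-10661 + (-16723*(-1/6475) + 8557*(-1/13492))) - 15083 = (-10661 + (2389/925 - 8557/13492)) - 15083 = (-10661 + 24317163/12480100) - 15083 = -133026028937/12480100 - 15083 = -321263377237/12480100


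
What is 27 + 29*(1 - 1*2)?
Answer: -2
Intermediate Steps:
27 + 29*(1 - 1*2) = 27 + 29*(1 - 2) = 27 + 29*(-1) = 27 - 29 = -2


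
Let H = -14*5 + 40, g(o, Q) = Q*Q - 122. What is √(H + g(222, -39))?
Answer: 37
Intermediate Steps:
g(o, Q) = -122 + Q² (g(o, Q) = Q² - 122 = -122 + Q²)
H = -30 (H = -70 + 40 = -30)
√(H + g(222, -39)) = √(-30 + (-122 + (-39)²)) = √(-30 + (-122 + 1521)) = √(-30 + 1399) = √1369 = 37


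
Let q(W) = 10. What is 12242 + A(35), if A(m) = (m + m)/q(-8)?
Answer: 12249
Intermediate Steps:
A(m) = m/5 (A(m) = (m + m)/10 = (2*m)*(1/10) = m/5)
12242 + A(35) = 12242 + (1/5)*35 = 12242 + 7 = 12249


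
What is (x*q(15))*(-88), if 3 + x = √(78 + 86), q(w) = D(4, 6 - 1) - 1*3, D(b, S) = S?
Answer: 528 - 352*√41 ≈ -1725.9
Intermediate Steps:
q(w) = 2 (q(w) = (6 - 1) - 1*3 = 5 - 3 = 2)
x = -3 + 2*√41 (x = -3 + √(78 + 86) = -3 + √164 = -3 + 2*√41 ≈ 9.8062)
(x*q(15))*(-88) = ((-3 + 2*√41)*2)*(-88) = (-6 + 4*√41)*(-88) = 528 - 352*√41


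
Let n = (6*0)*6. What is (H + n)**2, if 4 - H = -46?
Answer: 2500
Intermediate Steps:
H = 50 (H = 4 - 1*(-46) = 4 + 46 = 50)
n = 0 (n = 0*6 = 0)
(H + n)**2 = (50 + 0)**2 = 50**2 = 2500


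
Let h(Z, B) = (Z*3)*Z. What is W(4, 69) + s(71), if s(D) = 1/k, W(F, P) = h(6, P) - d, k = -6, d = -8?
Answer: 695/6 ≈ 115.83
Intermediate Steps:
h(Z, B) = 3*Z² (h(Z, B) = (3*Z)*Z = 3*Z²)
W(F, P) = 116 (W(F, P) = 3*6² - 1*(-8) = 3*36 + 8 = 108 + 8 = 116)
s(D) = -⅙ (s(D) = 1/(-6) = -⅙)
W(4, 69) + s(71) = 116 - ⅙ = 695/6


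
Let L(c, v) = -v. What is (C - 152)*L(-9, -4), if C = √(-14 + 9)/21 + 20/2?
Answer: -568 + 4*I*√5/21 ≈ -568.0 + 0.42592*I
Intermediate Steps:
C = 10 + I*√5/21 (C = √(-5)*(1/21) + 20*(½) = (I*√5)*(1/21) + 10 = I*√5/21 + 10 = 10 + I*√5/21 ≈ 10.0 + 0.10648*I)
(C - 152)*L(-9, -4) = ((10 + I*√5/21) - 152)*(-1*(-4)) = (-142 + I*√5/21)*4 = -568 + 4*I*√5/21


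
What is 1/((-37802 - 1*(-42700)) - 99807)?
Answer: -1/94909 ≈ -1.0536e-5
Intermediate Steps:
1/((-37802 - 1*(-42700)) - 99807) = 1/((-37802 + 42700) - 99807) = 1/(4898 - 99807) = 1/(-94909) = -1/94909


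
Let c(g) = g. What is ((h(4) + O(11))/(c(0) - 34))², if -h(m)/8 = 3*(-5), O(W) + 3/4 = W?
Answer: 271441/18496 ≈ 14.676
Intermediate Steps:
O(W) = -¾ + W
h(m) = 120 (h(m) = -24*(-5) = -8*(-15) = 120)
((h(4) + O(11))/(c(0) - 34))² = ((120 + (-¾ + 11))/(0 - 34))² = ((120 + 41/4)/(-34))² = ((521/4)*(-1/34))² = (-521/136)² = 271441/18496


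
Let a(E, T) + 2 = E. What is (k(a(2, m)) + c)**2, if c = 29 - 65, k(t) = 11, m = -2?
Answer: 625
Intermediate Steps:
a(E, T) = -2 + E
c = -36
(k(a(2, m)) + c)**2 = (11 - 36)**2 = (-25)**2 = 625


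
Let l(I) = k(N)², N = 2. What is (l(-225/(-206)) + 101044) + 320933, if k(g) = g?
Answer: 421981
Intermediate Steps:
l(I) = 4 (l(I) = 2² = 4)
(l(-225/(-206)) + 101044) + 320933 = (4 + 101044) + 320933 = 101048 + 320933 = 421981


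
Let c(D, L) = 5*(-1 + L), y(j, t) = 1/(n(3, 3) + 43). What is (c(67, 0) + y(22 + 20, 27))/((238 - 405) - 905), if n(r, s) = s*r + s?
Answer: 137/29480 ≈ 0.0046472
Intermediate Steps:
n(r, s) = s + r*s (n(r, s) = r*s + s = s + r*s)
y(j, t) = 1/55 (y(j, t) = 1/(3*(1 + 3) + 43) = 1/(3*4 + 43) = 1/(12 + 43) = 1/55)
c(D, L) = -5 + 5*L
(c(67, 0) + y(22 + 20, 27))/((238 - 405) - 905) = ((-5 + 5*0) + 1/55)/((238 - 405) - 905) = ((-5 + 0) + 1/55)/(-167 - 905) = (-5 + 1/55)/(-1072) = -274/55*(-1/1072) = 137/29480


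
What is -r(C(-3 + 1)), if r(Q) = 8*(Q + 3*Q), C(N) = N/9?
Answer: 64/9 ≈ 7.1111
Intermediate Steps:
C(N) = N/9 (C(N) = N*(⅑) = N/9)
r(Q) = 32*Q (r(Q) = 8*(4*Q) = 32*Q)
-r(C(-3 + 1)) = -32*(-3 + 1)/9 = -32*(⅑)*(-2) = -32*(-2)/9 = -1*(-64/9) = 64/9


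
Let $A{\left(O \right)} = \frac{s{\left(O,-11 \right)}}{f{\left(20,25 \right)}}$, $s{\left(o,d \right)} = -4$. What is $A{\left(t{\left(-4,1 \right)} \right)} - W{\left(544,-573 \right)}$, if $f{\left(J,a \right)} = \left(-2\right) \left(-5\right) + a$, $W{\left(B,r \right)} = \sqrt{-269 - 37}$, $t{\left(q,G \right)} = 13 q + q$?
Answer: $- \frac{4}{35} - 3 i \sqrt{34} \approx -0.11429 - 17.493 i$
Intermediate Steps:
$t{\left(q,G \right)} = 14 q$
$W{\left(B,r \right)} = 3 i \sqrt{34}$ ($W{\left(B,r \right)} = \sqrt{-306} = 3 i \sqrt{34}$)
$f{\left(J,a \right)} = 10 + a$
$A{\left(O \right)} = - \frac{4}{35}$ ($A{\left(O \right)} = - \frac{4}{10 + 25} = - \frac{4}{35}$)
$A{\left(t{\left(-4,1 \right)} \right)} - W{\left(544,-573 \right)} = - \frac{4}{35} - 3 i \sqrt{34}$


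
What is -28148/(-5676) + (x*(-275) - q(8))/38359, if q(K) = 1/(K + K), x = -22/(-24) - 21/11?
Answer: 1441703803/290300912 ≈ 4.9662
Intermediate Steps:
x = -131/132 (x = -22*(-1/24) - 21*1/11 = 11/12 - 21/11 = -131/132 ≈ -0.99242)
q(K) = 1/(2*K)
-28148/(-5676) + (x*(-275) - q(8))/38359 = -28148/(-5676) + (-131/132*(-275) - 1/(2*8))/38359 = -28148*(-1/5676) + (3275/12 - 1/(2*8))*(1/38359) = 7037/1419 + (3275/12 - 1*1/16)*(1/38359) = 7037/1419 + (3275/12 - 1/16)*(1/38359) = 7037/1419 + (13097/48)*(1/38359) = 7037/1419 + 13097/1841232 = 1441703803/290300912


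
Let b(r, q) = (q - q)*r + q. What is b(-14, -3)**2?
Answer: 9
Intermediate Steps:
b(r, q) = q (b(r, q) = 0*r + q = 0 + q = q)
b(-14, -3)**2 = (-3)**2 = 9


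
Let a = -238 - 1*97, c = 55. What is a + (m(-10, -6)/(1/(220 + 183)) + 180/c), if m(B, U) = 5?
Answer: 18516/11 ≈ 1683.3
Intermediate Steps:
a = -335 (a = -238 - 97 = -335)
a + (m(-10, -6)/(1/(220 + 183)) + 180/c) = -335 + (5/(1/(220 + 183)) + 180/55) = -335 + (5/(1/403) + 180*(1/55)) = -335 + (5/(1/403) + 36/11) = -335 + (5*403 + 36/11) = -335 + (2015 + 36/11) = -335 + 22201/11 = 18516/11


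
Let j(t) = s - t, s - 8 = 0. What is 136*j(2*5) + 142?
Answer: -130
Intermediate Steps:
s = 8 (s = 8 + 0 = 8)
j(t) = 8 - t
136*j(2*5) + 142 = 136*(8 - 2*5) + 142 = 136*(8 - 1*10) + 142 = 136*(8 - 10) + 142 = 136*(-2) + 142 = -272 + 142 = -130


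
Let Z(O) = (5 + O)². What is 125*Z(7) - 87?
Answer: 17913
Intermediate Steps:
125*Z(7) - 87 = 125*(5 + 7)² - 87 = 125*12² - 87 = 125*144 - 87 = 18000 - 87 = 17913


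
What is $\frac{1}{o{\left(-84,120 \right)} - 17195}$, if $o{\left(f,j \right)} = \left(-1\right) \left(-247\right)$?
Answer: $- \frac{1}{16948} \approx -5.9004 \cdot 10^{-5}$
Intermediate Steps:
$o{\left(f,j \right)} = 247$
$\frac{1}{o{\left(-84,120 \right)} - 17195} = \frac{1}{247 - 17195} = \frac{1}{-16948} = - \frac{1}{16948}$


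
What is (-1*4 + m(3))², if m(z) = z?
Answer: 1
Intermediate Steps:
(-1*4 + m(3))² = (-1*4 + 3)² = (-4 + 3)² = (-1)² = 1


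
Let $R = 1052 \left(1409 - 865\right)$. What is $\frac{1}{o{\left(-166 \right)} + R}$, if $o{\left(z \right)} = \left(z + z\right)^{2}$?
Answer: $\frac{1}{682512} \approx 1.4652 \cdot 10^{-6}$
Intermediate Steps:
$o{\left(z \right)} = 4 z^{2}$ ($o{\left(z \right)} = \left(2 z\right)^{2} = 4 z^{2}$)
$R = 572288$ ($R = 1052 \cdot 544 = 572288$)
$\frac{1}{o{\left(-166 \right)} + R} = \frac{1}{4 \left(-166\right)^{2} + 572288} = \frac{1}{4 \cdot 27556 + 572288} = \frac{1}{110224 + 572288} = \frac{1}{682512}$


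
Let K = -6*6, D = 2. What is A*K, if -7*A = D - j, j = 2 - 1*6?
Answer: 216/7 ≈ 30.857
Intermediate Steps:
j = -4 (j = 2 - 6 = -4)
K = -36
A = -6/7 (A = -(2 - 1*(-4))/7 = -(2 + 4)/7 = -⅐*6 = -6/7 ≈ -0.85714)
A*K = -6/7*(-36) = 216/7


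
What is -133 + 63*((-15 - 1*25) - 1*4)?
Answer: -2905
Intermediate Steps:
-133 + 63*((-15 - 1*25) - 1*4) = -133 + 63*((-15 - 25) - 4) = -133 + 63*(-40 - 4) = -133 + 63*(-44) = -133 - 2772 = -2905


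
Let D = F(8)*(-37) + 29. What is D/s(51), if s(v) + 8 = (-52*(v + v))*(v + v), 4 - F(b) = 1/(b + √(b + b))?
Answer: 1391/6492192 ≈ 0.00021426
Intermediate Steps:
F(b) = 4 - 1/(b + √2*√b) (F(b) = 4 - 1/(b + √(b + b)) = 4 - 1/(b + √(2*b)) = 4 - 1/(b + √2*√b))
s(v) = -8 - 208*v² (s(v) = -8 + (-52*(v + v))*(v + v) = -8 + (-104*v)*(2*v) = -8 - 208*v²)
D = -1391/12 (D = ((-1 + 4*8 + 4*√2*√8)/(8 + √2*√8))*(-37) + 29 = ((-1 + 32 + 4*√2*(2*√2))/(8 + √2*(2*√2)))*(-37) + 29 = ((-1 + 32 + 16)/(8 + 4))*(-37) + 29 = (47/12)*(-37) + 29 = -1739/12 + 29 = -1391/12 ≈ -115.92)
D/s(51) = -1391/(12*(-8 - 208*51²)) = -1391/(12*(-8 - 208*2601)) = -1391/(12*(-8 - 541008)) = -1391/12/(-541016) = -1391/12*(-1/541016) = 1391/6492192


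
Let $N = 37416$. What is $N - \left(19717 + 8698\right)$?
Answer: $9001$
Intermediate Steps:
$N - \left(19717 + 8698\right) = 37416 - \left(19717 + 8698\right) = 37416 - 28415 = 9001$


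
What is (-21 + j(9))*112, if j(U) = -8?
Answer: -3248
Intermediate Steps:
(-21 + j(9))*112 = (-21 - 8)*112 = -29*112 = -3248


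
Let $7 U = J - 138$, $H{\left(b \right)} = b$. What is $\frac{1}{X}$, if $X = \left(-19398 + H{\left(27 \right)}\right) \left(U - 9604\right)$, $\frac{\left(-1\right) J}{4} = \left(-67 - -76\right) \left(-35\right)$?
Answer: $\frac{7}{1280539326} \approx 5.4664 \cdot 10^{-9}$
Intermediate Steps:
$J = 1260$ ($J = - 4 \left(-67 - -76\right) \left(-35\right) = - 4 \left(-67 + 76\right) \left(-35\right) = - 4 \cdot 9 \left(-35\right) = \left(-4\right) \left(-315\right) = 1260$)
$U = \frac{1122}{7}$ ($U = \frac{1260 - 138}{7} = \frac{1}{7} \cdot 1122 = \frac{1122}{7} \approx 160.29$)
$X = \frac{1280539326}{7}$ ($X = \left(-19398 + 27\right) \left(\frac{1122}{7} - 9604\right) = \left(-19371\right) \left(- \frac{66106}{7}\right) = \frac{1280539326}{7} \approx 1.8293 \cdot 10^{8}$)
$\frac{1}{X} = \frac{1}{\frac{1280539326}{7}} = \frac{7}{1280539326}$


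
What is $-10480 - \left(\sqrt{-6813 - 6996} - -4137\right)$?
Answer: $-14617 - i \sqrt{13809} \approx -14617.0 - 117.51 i$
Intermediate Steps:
$-10480 - \left(\sqrt{-6813 - 6996} - -4137\right) = -10480 - \left(\sqrt{-6813 - 6996} + 4137\right) = -10480 - \left(\sqrt{-13809} + 4137\right) = -10480 - \left(i \sqrt{13809} + 4137\right) = -10480 - \left(4137 + i \sqrt{13809}\right) = -14617 - i \sqrt{13809}$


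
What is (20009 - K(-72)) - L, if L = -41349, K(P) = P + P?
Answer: 61502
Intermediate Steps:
K(P) = 2*P
(20009 - K(-72)) - L = (20009 - 2*(-72)) - 1*(-41349) = (20009 - 1*(-144)) + 41349 = (20009 + 144) + 41349 = 20153 + 41349 = 61502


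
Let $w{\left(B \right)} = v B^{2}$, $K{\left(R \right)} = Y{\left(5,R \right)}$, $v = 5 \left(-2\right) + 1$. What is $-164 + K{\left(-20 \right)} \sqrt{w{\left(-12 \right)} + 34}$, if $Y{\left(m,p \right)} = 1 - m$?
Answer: $-164 - 4 i \sqrt{1262} \approx -164.0 - 142.1 i$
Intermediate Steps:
$v = -9$ ($v = -10 + 1 = -9$)
$K{\left(R \right)} = -4$ ($K{\left(R \right)} = 1 - 5 = -4$)
$w{\left(B \right)} = - 9 B^{2}$
$-164 + K{\left(-20 \right)} \sqrt{w{\left(-12 \right)} + 34} = -164 - 4 \sqrt{- 9 \left(-12\right)^{2} + 34} = -164 - 4 \sqrt{\left(-9\right) 144 + 34} = -164 - 4 \sqrt{-1296 + 34} = -164 - 4 \sqrt{-1262} = -164 - 4 i \sqrt{1262}$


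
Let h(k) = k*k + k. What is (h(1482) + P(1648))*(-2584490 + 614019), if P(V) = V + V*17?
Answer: -4389165038370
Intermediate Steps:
P(V) = 18*V (P(V) = V + 17*V = 18*V)
h(k) = k + k**2 (h(k) = k**2 + k = k + k**2)
(h(1482) + P(1648))*(-2584490 + 614019) = (1482*(1 + 1482) + 18*1648)*(-2584490 + 614019) = (1482*1483 + 29664)*(-1970471) = (2197806 + 29664)*(-1970471) = 2227470*(-1970471) = -4389165038370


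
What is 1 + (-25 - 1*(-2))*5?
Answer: -114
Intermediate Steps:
1 + (-25 - 1*(-2))*5 = 1 + (-25 + 2)*5 = 1 - 23*5 = 1 - 115 = -114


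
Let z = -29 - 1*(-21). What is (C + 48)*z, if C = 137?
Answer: -1480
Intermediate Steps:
z = -8 (z = -29 + 21 = -8)
(C + 48)*z = (137 + 48)*(-8) = 185*(-8) = -1480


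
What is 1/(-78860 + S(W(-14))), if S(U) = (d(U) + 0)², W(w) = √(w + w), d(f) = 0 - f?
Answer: -1/78888 ≈ -1.2676e-5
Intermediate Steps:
d(f) = -f
W(w) = √2*√w (W(w) = √(2*w) = √2*√w)
S(U) = U² (S(U) = (-U + 0)² = (-U)² = U²)
1/(-78860 + S(W(-14))) = 1/(-78860 + (√2*√(-14))²) = 1/(-78860 + (√2*(I*√14))²) = 1/(-78860 + (2*I*√7)²) = 1/(-78860 - 28) = 1/(-78888) = -1/78888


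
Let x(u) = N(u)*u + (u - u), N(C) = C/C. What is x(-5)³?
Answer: -125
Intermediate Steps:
N(C) = 1
x(u) = u (x(u) = 1*u + (u - u) = u + 0 = u)
x(-5)³ = (-5)³ = -125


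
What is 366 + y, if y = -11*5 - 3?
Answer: 308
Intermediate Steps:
y = -58 (y = -55 - 3 = -58)
366 + y = 366 - 58 = 308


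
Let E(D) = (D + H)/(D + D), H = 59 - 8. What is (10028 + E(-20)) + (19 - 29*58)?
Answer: 334569/40 ≈ 8364.2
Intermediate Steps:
H = 51
E(D) = (51 + D)/(2*D) (E(D) = (D + 51)/(D + D) = (51 + D)/((2*D)) = (51 + D)*(1/(2*D)) = (51 + D)/(2*D))
(10028 + E(-20)) + (19 - 29*58) = (10028 + (½)*(51 - 20)/(-20)) + (19 - 29*58) = (10028 + (½)*(-1/20)*31) + (19 - 1682) = (10028 - 31/40) - 1663 = 401089/40 - 1663 = 334569/40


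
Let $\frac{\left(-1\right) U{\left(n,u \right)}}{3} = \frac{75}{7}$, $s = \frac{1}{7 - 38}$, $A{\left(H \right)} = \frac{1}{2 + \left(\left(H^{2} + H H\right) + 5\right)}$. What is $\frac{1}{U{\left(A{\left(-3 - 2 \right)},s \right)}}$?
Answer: $- \frac{7}{225} \approx -0.031111$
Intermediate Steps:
$A{\left(H \right)} = \frac{1}{7 + 2 H^{2}}$ ($A{\left(H \right)} = \frac{1}{2 + \left(\left(H^{2} + H^{2}\right) + 5\right)} = \frac{1}{2 + \left(2 H^{2} + 5\right)} = \frac{1}{2 + \left(5 + 2 H^{2}\right)} = \frac{1}{7 + 2 H^{2}}$)
$s = - \frac{1}{31}$ ($s = \frac{1}{-31} = - \frac{1}{31} \approx -0.032258$)
$U{\left(n,u \right)} = - \frac{225}{7}$ ($U{\left(n,u \right)} = - 3 \cdot \frac{75}{7} = - 3 \cdot 75 \cdot \frac{1}{7} = \left(-3\right) \frac{75}{7} = - \frac{225}{7}$)
$\frac{1}{U{\left(A{\left(-3 - 2 \right)},s \right)}} = \frac{1}{- \frac{225}{7}} = - \frac{7}{225}$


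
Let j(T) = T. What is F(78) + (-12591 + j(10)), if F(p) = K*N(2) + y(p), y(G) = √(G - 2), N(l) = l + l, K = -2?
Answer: -12589 + 2*√19 ≈ -12580.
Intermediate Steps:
N(l) = 2*l
y(G) = √(-2 + G)
F(p) = -8 + √(-2 + p) (F(p) = -4*2 + √(-2 + p) = -2*4 + √(-2 + p) = -8 + √(-2 + p))
F(78) + (-12591 + j(10)) = (-8 + √(-2 + 78)) + (-12591 + 10) = (-8 + √76) - 12581 = (-8 + 2*√19) - 12581 = -12589 + 2*√19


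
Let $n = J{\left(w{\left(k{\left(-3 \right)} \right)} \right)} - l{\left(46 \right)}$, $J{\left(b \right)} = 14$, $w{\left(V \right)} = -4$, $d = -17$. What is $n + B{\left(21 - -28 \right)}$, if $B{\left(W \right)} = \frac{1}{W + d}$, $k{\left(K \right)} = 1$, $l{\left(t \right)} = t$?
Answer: $- \frac{1023}{32} \approx -31.969$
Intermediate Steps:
$n = -32$ ($n = 14 - 46 = -32$)
$B{\left(W \right)} = \frac{1}{-17 + W}$ ($B{\left(W \right)} = \frac{1}{W - 17} = \frac{1}{-17 + W}$)
$n + B{\left(21 - -28 \right)} = -32 + \frac{1}{-17 + \left(21 - -28\right)} = -32 + \frac{1}{-17 + \left(21 + 28\right)} = -32 + \frac{1}{-17 + 49} = -32 + \frac{1}{32} = - \frac{1023}{32}$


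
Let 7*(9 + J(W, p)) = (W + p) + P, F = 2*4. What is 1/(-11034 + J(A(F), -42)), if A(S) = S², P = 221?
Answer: -7/77058 ≈ -9.0841e-5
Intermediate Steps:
F = 8
J(W, p) = 158/7 + W/7 + p/7 (J(W, p) = -9 + ((W + p) + 221)/7 = -9 + (221 + W + p)/7 = -9 + (221/7 + W/7 + p/7) = 158/7 + W/7 + p/7)
1/(-11034 + J(A(F), -42)) = 1/(-11034 + (158/7 + (⅐)*8² + (⅐)*(-42))) = 1/(-11034 + (158/7 + (⅐)*64 - 6)) = 1/(-11034 + (158/7 + 64/7 - 6)) = 1/(-11034 + 180/7) = 1/(-77058/7) = -7/77058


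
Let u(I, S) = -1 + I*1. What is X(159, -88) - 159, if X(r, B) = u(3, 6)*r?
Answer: 159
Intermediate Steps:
u(I, S) = -1 + I
X(r, B) = 2*r (X(r, B) = (-1 + 3)*r = 2*r)
X(159, -88) - 159 = 2*159 - 159 = 318 - 159 = 159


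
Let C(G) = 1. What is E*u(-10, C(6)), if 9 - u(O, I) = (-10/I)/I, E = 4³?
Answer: 1216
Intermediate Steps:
E = 64
u(O, I) = 9 + 10/I² (u(O, I) = 9 - (-10/I)/I = 9 - (-10)/I² = 9 + 10/I²)
E*u(-10, C(6)) = 64*(9 + 10/1²) = 64*(9 + 10*1) = 64*(9 + 10) = 64*19 = 1216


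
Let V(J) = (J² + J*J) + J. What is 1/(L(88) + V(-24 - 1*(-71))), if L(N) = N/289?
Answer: 289/1290473 ≈ 0.00022395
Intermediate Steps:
L(N) = N/289 (L(N) = N*(1/289) = N/289)
V(J) = J + 2*J² (V(J) = (J² + J²) + J = 2*J² + J = J + 2*J²)
1/(L(88) + V(-24 - 1*(-71))) = 1/((1/289)*88 + (-24 - 1*(-71))*(1 + 2*(-24 - 1*(-71)))) = 1/(88/289 + (-24 + 71)*(1 + 2*(-24 + 71))) = 1/(88/289 + 47*(1 + 2*47)) = 1/(88/289 + 47*(1 + 94)) = 1/(88/289 + 47*95) = 1/(88/289 + 4465) = 1/(1290473/289) = 289/1290473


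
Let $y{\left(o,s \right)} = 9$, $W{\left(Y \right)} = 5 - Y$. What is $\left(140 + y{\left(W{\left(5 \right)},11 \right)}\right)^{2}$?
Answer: $22201$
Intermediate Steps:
$\left(140 + y{\left(W{\left(5 \right)},11 \right)}\right)^{2} = \left(140 + 9\right)^{2} = 149^{2} = 22201$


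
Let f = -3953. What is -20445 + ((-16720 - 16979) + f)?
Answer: -58097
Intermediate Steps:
-20445 + ((-16720 - 16979) + f) = -20445 + ((-16720 - 16979) - 3953) = -20445 + (-33699 - 3953) = -20445 - 37652 = -58097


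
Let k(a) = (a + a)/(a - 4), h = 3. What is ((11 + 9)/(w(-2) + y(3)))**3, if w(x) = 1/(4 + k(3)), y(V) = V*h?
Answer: 64000/4913 ≈ 13.027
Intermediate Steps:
k(a) = 2*a/(-4 + a) (k(a) = (2*a)/(-4 + a) = 2*a/(-4 + a))
y(V) = 3*V (y(V) = V*3 = 3*V)
w(x) = -1/2 (w(x) = 1/(4 + 2*3/(-4 + 3)) = 1/(4 + 2*3/(-1)) = 1/(4 + 2*3*(-1)) = 1/(4 - 6) = 1/(-2) = -1/2)
((11 + 9)/(w(-2) + y(3)))**3 = ((11 + 9)/(-1/2 + 3*3))**3 = (20/(-1/2 + 9))**3 = (20/(17/2))**3 = (20*(2/17))**3 = (40/17)**3 = 64000/4913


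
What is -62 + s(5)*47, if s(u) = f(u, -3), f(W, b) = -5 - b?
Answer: -156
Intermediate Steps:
s(u) = -2 (s(u) = -5 - 1*(-3) = -5 + 3 = -2)
-62 + s(5)*47 = -62 - 2*47 = -62 - 94 = -156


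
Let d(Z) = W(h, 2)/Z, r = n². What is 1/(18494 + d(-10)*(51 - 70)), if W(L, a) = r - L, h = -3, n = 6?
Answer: 10/185681 ≈ 5.3856e-5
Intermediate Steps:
r = 36 (r = 6² = 36)
W(L, a) = 36 - L
d(Z) = 39/Z (d(Z) = (36 - 1*(-3))/Z = (36 + 3)/Z = 39/Z)
1/(18494 + d(-10)*(51 - 70)) = 1/(18494 + (39/(-10))*(51 - 70)) = 1/(18494 + (39*(-⅒))*(-19)) = 1/(18494 - 39/10*(-19)) = 1/(18494 + 741/10) = 1/(185681/10) = 10/185681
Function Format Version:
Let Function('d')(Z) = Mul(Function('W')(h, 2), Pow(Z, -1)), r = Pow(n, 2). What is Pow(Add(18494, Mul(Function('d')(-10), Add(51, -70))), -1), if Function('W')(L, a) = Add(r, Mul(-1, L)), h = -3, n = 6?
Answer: Rational(10, 185681) ≈ 5.3856e-5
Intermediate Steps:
r = 36 (r = Pow(6, 2) = 36)
Function('W')(L, a) = Add(36, Mul(-1, L))
Function('d')(Z) = Mul(39, Pow(Z, -1)) (Function('d')(Z) = Mul(Add(36, Mul(-1, -3)), Pow(Z, -1)) = Mul(Add(36, 3), Pow(Z, -1)) = Mul(39, Pow(Z, -1)))
Pow(Add(18494, Mul(Function('d')(-10), Add(51, -70))), -1) = Pow(Add(18494, Mul(Mul(39, Pow(-10, -1)), Add(51, -70))), -1) = Pow(Add(18494, Mul(Mul(39, Rational(-1, 10)), -19)), -1) = Pow(Add(18494, Mul(Rational(-39, 10), -19)), -1) = Pow(Add(18494, Rational(741, 10)), -1) = Pow(Rational(185681, 10), -1) = Rational(10, 185681)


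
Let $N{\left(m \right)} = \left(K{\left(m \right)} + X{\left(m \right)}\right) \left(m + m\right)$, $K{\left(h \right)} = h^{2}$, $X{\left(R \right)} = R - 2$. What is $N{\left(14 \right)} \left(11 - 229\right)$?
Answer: $-1269632$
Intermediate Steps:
$X{\left(R \right)} = -2 + R$ ($X{\left(R \right)} = R - 2 = -2 + R$)
$N{\left(m \right)} = 2 m \left(-2 + m + m^{2}\right)$ ($N{\left(m \right)} = \left(m^{2} + \left(-2 + m\right)\right) \left(m + m\right) = \left(-2 + m + m^{2}\right) 2 m = 2 m \left(-2 + m + m^{2}\right)$)
$N{\left(14 \right)} \left(11 - 229\right) = 2 \cdot 14 \left(-2 + 14 + 14^{2}\right) \left(11 - 229\right) = 2 \cdot 14 \left(-2 + 14 + 196\right) \left(-218\right) = 2 \cdot 14 \cdot 208 \left(-218\right) = 5824 \left(-218\right) = -1269632$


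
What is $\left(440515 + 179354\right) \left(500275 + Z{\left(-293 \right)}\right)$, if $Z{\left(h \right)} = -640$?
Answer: $309708247815$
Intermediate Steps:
$\left(440515 + 179354\right) \left(500275 + Z{\left(-293 \right)}\right) = \left(440515 + 179354\right) \left(500275 - 640\right) = 619869 \cdot 499635 = 309708247815$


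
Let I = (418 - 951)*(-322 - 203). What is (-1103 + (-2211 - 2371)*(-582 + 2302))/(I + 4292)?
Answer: -7882143/284117 ≈ -27.743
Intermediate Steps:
I = 279825 (I = -533*(-525) = 279825)
(-1103 + (-2211 - 2371)*(-582 + 2302))/(I + 4292) = (-1103 + (-2211 - 2371)*(-582 + 2302))/(279825 + 4292) = (-1103 - 4582*1720)/284117 = (-1103 - 7881040)*(1/284117) = -7882143*1/284117 = -7882143/284117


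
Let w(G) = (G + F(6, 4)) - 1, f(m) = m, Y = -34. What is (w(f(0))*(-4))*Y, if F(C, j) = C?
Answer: 680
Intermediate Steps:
w(G) = 5 + G (w(G) = (G + 6) - 1 = (6 + G) - 1 = 5 + G)
(w(f(0))*(-4))*Y = ((5 + 0)*(-4))*(-34) = (5*(-4))*(-34) = -20*(-34) = 680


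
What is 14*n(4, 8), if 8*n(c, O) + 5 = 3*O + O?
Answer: 189/4 ≈ 47.250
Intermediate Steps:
n(c, O) = -5/8 + O/2 (n(c, O) = -5/8 + (3*O + O)/8 = -5/8 + (4*O)/8 = -5/8 + O/2)
14*n(4, 8) = 14*(-5/8 + (½)*8) = 14*(-5/8 + 4) = 14*(27/8) = 189/4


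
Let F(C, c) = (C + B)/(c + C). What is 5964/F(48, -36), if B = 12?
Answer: 5964/5 ≈ 1192.8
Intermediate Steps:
F(C, c) = (12 + C)/(C + c) (F(C, c) = (C + 12)/(c + C) = (12 + C)/(C + c))
5964/F(48, -36) = 5964/(((12 + 48)/(48 - 36))) = 5964/((60/12)) = 5964/(((1/12)*60)) = 5964/5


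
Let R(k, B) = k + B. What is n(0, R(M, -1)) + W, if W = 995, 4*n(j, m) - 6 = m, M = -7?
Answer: 1989/2 ≈ 994.50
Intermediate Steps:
R(k, B) = B + k
n(j, m) = 3/2 + m/4
n(0, R(M, -1)) + W = (3/2 + (-1 - 7)/4) + 995 = (3/2 + (¼)*(-8)) + 995 = (3/2 - 2) + 995 = -½ + 995 = 1989/2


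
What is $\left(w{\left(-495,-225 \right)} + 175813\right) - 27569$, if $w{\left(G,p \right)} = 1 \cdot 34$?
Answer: $148278$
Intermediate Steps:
$w{\left(G,p \right)} = 34$
$\left(w{\left(-495,-225 \right)} + 175813\right) - 27569 = \left(34 + 175813\right) - 27569 = 175847 - 27569 = 148278$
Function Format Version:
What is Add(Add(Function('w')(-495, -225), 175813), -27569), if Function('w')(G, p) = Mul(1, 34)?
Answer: 148278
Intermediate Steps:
Function('w')(G, p) = 34
Add(Add(Function('w')(-495, -225), 175813), -27569) = Add(Add(34, 175813), -27569) = Add(175847, -27569) = 148278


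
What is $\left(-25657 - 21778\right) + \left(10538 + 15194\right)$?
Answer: $-21703$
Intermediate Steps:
$\left(-25657 - 21778\right) + \left(10538 + 15194\right) = -47435 + 25732 = -21703$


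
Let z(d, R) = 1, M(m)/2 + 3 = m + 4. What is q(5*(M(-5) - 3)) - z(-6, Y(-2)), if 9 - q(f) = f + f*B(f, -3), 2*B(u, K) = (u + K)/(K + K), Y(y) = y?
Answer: 1973/6 ≈ 328.83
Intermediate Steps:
M(m) = 2 + 2*m (M(m) = -6 + 2*(m + 4) = -6 + 2*(4 + m) = -6 + (8 + 2*m) = 2 + 2*m)
B(u, K) = (K + u)/(4*K) (B(u, K) = ((u + K)/(K + K))/2 = ((K + u)/((2*K)))/2 = ((K + u)*(1/(2*K)))/2 = ((K + u)/(2*K))/2 = (K + u)/(4*K))
q(f) = 9 - f - f*(¼ - f/12) (q(f) = 9 - (f + f*((¼)*(-3 + f)/(-3))) = 9 - (f + f*((¼)*(-⅓)*(-3 + f))) = 9 - (f + f*(¼ - f/12)) = 9 + (-f - f*(¼ - f/12)) = 9 - f - f*(¼ - f/12))
q(5*(M(-5) - 3)) - z(-6, Y(-2)) = (9 - 25*((2 + 2*(-5)) - 3)/4 + (5*((2 + 2*(-5)) - 3))²/12) - 1*1 = (9 - 25*((2 - 10) - 3)/4 + (5*((2 - 10) - 3))²/12) - 1 = (9 - 25*(-8 - 3)/4 + (5*(-8 - 3))²/12) - 1 = (9 - 25*(-11)/4 + (5*(-11))²/12) - 1 = (9 - 5/4*(-55) + (1/12)*(-55)²) - 1 = (9 + 275/4 + (1/12)*3025) - 1 = (9 + 275/4 + 3025/12) - 1 = 1979/6 - 1 = 1973/6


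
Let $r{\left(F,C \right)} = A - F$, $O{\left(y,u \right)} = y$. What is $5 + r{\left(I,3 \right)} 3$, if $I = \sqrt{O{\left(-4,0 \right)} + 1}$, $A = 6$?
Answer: $23 - 3 i \sqrt{3} \approx 23.0 - 5.1962 i$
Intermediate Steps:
$I = i \sqrt{3}$ ($I = \sqrt{-4 + 1} = \sqrt{-3} = i \sqrt{3} \approx 1.732 i$)
$r{\left(F,C \right)} = 6 - F$
$5 + r{\left(I,3 \right)} 3 = 5 + \left(6 - i \sqrt{3}\right) 3 = 5 + \left(18 - 3 i \sqrt{3}\right) = 23 - 3 i \sqrt{3}$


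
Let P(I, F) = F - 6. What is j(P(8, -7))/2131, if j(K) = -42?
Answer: -42/2131 ≈ -0.019709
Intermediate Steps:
P(I, F) = -6 + F
j(P(8, -7))/2131 = -42/2131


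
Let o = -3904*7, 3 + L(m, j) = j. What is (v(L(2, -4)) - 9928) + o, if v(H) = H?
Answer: -37263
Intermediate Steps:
L(m, j) = -3 + j
o = -27328
(v(L(2, -4)) - 9928) + o = ((-3 - 4) - 9928) - 27328 = (-7 - 9928) - 27328 = -9935 - 27328 = -37263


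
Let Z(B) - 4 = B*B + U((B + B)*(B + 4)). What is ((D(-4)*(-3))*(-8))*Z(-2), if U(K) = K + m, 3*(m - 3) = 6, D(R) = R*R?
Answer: 1920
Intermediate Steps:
D(R) = R²
m = 5 (m = 3 + (⅓)*6 = 3 + 2 = 5)
U(K) = 5 + K (U(K) = K + 5 = 5 + K)
Z(B) = 9 + B² + 2*B*(4 + B) (Z(B) = 4 + (B*B + (5 + (B + B)*(B + 4))) = 4 + (B² + (5 + (2*B)*(4 + B))) = 4 + (B² + (5 + 2*B*(4 + B))) = 4 + (5 + B² + 2*B*(4 + B)) = 9 + B² + 2*B*(4 + B))
((D(-4)*(-3))*(-8))*Z(-2) = (((-4)²*(-3))*(-8))*(9 + 3*(-2)² + 8*(-2)) = ((16*(-3))*(-8))*(9 + 3*4 - 16) = (-48*(-8))*(9 + 12 - 16) = 384*5 = 1920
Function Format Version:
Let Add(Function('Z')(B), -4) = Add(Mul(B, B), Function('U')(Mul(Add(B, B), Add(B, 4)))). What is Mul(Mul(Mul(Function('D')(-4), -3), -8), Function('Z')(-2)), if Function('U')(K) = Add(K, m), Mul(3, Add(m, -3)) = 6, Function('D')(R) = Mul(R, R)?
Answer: 1920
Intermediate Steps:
Function('D')(R) = Pow(R, 2)
m = 5 (m = Add(3, Mul(Rational(1, 3), 6)) = Add(3, 2) = 5)
Function('U')(K) = Add(5, K) (Function('U')(K) = Add(K, 5) = Add(5, K))
Function('Z')(B) = Add(9, Pow(B, 2), Mul(2, B, Add(4, B))) (Function('Z')(B) = Add(4, Add(Mul(B, B), Add(5, Mul(Add(B, B), Add(B, 4))))) = Add(4, Add(Pow(B, 2), Add(5, Mul(Mul(2, B), Add(4, B))))) = Add(4, Add(Pow(B, 2), Add(5, Mul(2, B, Add(4, B))))) = Add(4, Add(5, Pow(B, 2), Mul(2, B, Add(4, B)))) = Add(9, Pow(B, 2), Mul(2, B, Add(4, B))))
Mul(Mul(Mul(Function('D')(-4), -3), -8), Function('Z')(-2)) = Mul(Mul(Mul(Pow(-4, 2), -3), -8), Add(9, Mul(3, Pow(-2, 2)), Mul(8, -2))) = Mul(Mul(Mul(16, -3), -8), Add(9, Mul(3, 4), -16)) = Mul(Mul(-48, -8), Add(9, 12, -16)) = Mul(384, 5) = 1920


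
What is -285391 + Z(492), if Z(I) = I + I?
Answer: -284407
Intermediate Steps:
Z(I) = 2*I
-285391 + Z(492) = -285391 + 2*492 = -285391 + 984 = -284407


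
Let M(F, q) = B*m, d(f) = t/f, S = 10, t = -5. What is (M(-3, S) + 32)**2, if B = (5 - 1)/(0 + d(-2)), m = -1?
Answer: 23104/25 ≈ 924.16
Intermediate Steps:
d(f) = -5/f
B = 8/5 (B = (5 - 1)/(0 - 5/(-2)) = 4/(0 - 5*(-1/2)) = 4/(0 + 5/2) = 4/(5/2) = 4*(2/5) = 8/5 ≈ 1.6000)
M(F, q) = -8/5 (M(F, q) = (8/5)*(-1) = -8/5)
(M(-3, S) + 32)**2 = (-8/5 + 32)**2 = (152/5)**2 = 23104/25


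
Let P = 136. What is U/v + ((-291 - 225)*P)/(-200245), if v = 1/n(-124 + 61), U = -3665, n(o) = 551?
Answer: -404377686499/200245 ≈ -2.0194e+6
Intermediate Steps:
v = 1/551 ≈ 0.0018149
U/v + ((-291 - 225)*P)/(-200245) = -3665/1/551 + ((-291 - 225)*136)/(-200245) = -3665*551 - 516*136*(-1/200245) = -2019415 - 70176*(-1/200245) = -2019415 + 70176/200245 = -404377686499/200245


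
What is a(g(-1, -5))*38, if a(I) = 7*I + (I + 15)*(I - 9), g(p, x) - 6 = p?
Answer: -1710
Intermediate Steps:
g(p, x) = 6 + p
a(I) = 7*I + (-9 + I)*(15 + I) (a(I) = 7*I + (15 + I)*(-9 + I) = 7*I + (-9 + I)*(15 + I))
a(g(-1, -5))*38 = (-135 + (6 - 1)² + 13*(6 - 1))*38 = (-135 + 5² + 13*5)*38 = (-135 + 25 + 65)*38 = -45*38 = -1710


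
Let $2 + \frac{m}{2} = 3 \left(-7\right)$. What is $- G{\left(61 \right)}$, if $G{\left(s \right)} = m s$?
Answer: $2806$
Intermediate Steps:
$m = -46$ ($m = -4 + 2 \cdot 3 \left(-7\right) = -4 + 2 \left(-21\right) = -4 - 42 = -46$)
$G{\left(s \right)} = - 46 s$
$- G{\left(61 \right)} = - \left(-46\right) 61 = \left(-1\right) \left(-2806\right) = 2806$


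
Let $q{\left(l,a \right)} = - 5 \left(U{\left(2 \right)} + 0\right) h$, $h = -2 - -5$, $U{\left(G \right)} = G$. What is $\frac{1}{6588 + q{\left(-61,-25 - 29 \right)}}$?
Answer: $\frac{1}{6558} \approx 0.00015249$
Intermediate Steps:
$h = 3$ ($h = -2 + 5 = 3$)
$q{\left(l,a \right)} = -30$ ($q{\left(l,a \right)} = - 5 \left(2 + 0\right) 3 = \left(-5\right) 2 \cdot 3 = \left(-10\right) 3 = -30$)
$\frac{1}{6588 + q{\left(-61,-25 - 29 \right)}} = \frac{1}{6588 - 30} = \frac{1}{6558}$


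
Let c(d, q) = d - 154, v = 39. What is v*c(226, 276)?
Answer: 2808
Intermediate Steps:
c(d, q) = -154 + d
v*c(226, 276) = 39*(-154 + 226) = 39*72 = 2808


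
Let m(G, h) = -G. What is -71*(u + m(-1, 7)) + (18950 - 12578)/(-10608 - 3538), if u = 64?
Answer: -32645081/7073 ≈ -4615.5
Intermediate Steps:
-71*(u + m(-1, 7)) + (18950 - 12578)/(-10608 - 3538) = -71*(64 - 1*(-1)) + (18950 - 12578)/(-10608 - 3538) = -71*(64 + 1) + 6372/(-14146) = -71*65 + 6372*(-1/14146) = -4615 - 3186/7073 = -32645081/7073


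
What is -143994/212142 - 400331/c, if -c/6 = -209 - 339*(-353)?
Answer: -3046732085/25342059036 ≈ -0.12022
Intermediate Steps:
c = -716748 (c = -6*(-209 - 339*(-353)) = -6*(-209 + 119667) = -6*119458 = -716748)
-143994/212142 - 400331/c = -143994/212142 - 400331/(-716748) = -143994*1/212142 - 400331*(-1/716748) = -23999/35357 + 400331/716748 = -3046732085/25342059036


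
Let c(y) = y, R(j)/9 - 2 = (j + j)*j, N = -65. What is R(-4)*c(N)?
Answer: -19890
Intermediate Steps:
R(j) = 18 + 18*j**2 (R(j) = 18 + 9*((j + j)*j) = 18 + 9*((2*j)*j) = 18 + 9*(2*j**2) = 18 + 18*j**2)
R(-4)*c(N) = (18 + 18*(-4)**2)*(-65) = (18 + 18*16)*(-65) = (18 + 288)*(-65) = 306*(-65) = -19890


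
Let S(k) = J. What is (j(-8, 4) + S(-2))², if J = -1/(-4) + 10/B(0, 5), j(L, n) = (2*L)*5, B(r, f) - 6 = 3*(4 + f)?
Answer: 109977169/17424 ≈ 6311.8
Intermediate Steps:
B(r, f) = 18 + 3*f (B(r, f) = 6 + 3*(4 + f) = 6 + (12 + 3*f) = 18 + 3*f)
j(L, n) = 10*L
J = 73/132 (J = -1/(-4) + 10/(18 + 3*5) = -1*(-¼) + 10/(18 + 15) = ¼ + 10/33 = 73/132 ≈ 0.55303)
S(k) = 73/132
(j(-8, 4) + S(-2))² = (10*(-8) + 73/132)² = (-80 + 73/132)² = (-10487/132)² = 109977169/17424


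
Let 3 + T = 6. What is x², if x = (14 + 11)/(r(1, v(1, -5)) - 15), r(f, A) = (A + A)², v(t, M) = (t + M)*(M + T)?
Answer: 625/58081 ≈ 0.010761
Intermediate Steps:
T = 3 (T = -3 + 6 = 3)
v(t, M) = (3 + M)*(M + t) (v(t, M) = (t + M)*(M + 3) = (M + t)*(3 + M) = (3 + M)*(M + t))
r(f, A) = 4*A² (r(f, A) = (2*A)² = 4*A²)
x = 25/241 (x = (14 + 11)/(4*((-5)² + 3*(-5) + 3*1 - 5*1)² - 15) = 25/(4*(25 - 15 + 3 - 5)² - 15) = 25/(4*8² - 15) = 25/(4*64 - 15) = 25/(256 - 15) = 25/241 ≈ 0.10373)
x² = (25/241)² = 625/58081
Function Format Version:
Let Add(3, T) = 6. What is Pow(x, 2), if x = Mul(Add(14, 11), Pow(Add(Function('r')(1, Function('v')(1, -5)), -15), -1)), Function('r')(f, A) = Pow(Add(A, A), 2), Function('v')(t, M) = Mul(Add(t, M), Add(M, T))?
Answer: Rational(625, 58081) ≈ 0.010761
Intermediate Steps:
T = 3 (T = Add(-3, 6) = 3)
Function('v')(t, M) = Mul(Add(3, M), Add(M, t)) (Function('v')(t, M) = Mul(Add(t, M), Add(M, 3)) = Mul(Add(M, t), Add(3, M)) = Mul(Add(3, M), Add(M, t)))
Function('r')(f, A) = Mul(4, Pow(A, 2)) (Function('r')(f, A) = Pow(Mul(2, A), 2) = Mul(4, Pow(A, 2)))
x = Rational(25, 241) (x = Mul(Add(14, 11), Pow(Add(Mul(4, Pow(Add(Pow(-5, 2), Mul(3, -5), Mul(3, 1), Mul(-5, 1)), 2)), -15), -1)) = Mul(25, Pow(Add(Mul(4, Pow(Add(25, -15, 3, -5), 2)), -15), -1)) = Mul(25, Pow(Add(Mul(4, Pow(8, 2)), -15), -1)) = Mul(25, Pow(Add(Mul(4, 64), -15), -1)) = Mul(25, Pow(Add(256, -15), -1)) = Mul(25, Pow(241, -1)) = Mul(25, Rational(1, 241)) = Rational(25, 241) ≈ 0.10373)
Pow(x, 2) = Pow(Rational(25, 241), 2) = Rational(625, 58081)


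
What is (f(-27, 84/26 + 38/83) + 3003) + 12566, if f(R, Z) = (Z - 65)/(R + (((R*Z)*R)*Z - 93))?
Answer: 35522037640735/2281588536 ≈ 15569.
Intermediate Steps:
f(R, Z) = (-65 + Z)/(-93 + R + R²*Z²) (f(R, Z) = (-65 + Z)/(R + ((Z*R²)*Z - 93)) = (-65 + Z)/(R + (R²*Z² - 93)) = (-65 + Z)/(R + (-93 + R²*Z²)) = (-65 + Z)/(-93 + R + R²*Z²))
(f(-27, 84/26 + 38/83) + 3003) + 12566 = ((-65 + (84/26 + 38/83))/(-93 - 27 + (-27)²*(84/26 + 38/83)²) + 3003) + 12566 = ((-65 + (84*(1/26) + 38*(1/83)))/(-93 - 27 + 729*(84*(1/26) + 38*(1/83))²) + 3003) + 12566 = ((-65 + (42/13 + 38/83))/(-93 - 27 + 729*(42/13 + 38/83)²) + 3003) + 12566 = ((-65 + 3980/1079)/(-93 - 27 + 729*(3980/1079)²) + 3003) + 12566 = (-66155/1079/(-93 - 27 + 729*(15840400/1164241)) + 3003) + 12566 = (-66155/1079/(-93 - 27 + 11547651600/1164241) + 3003) + 12566 = (-66155/1079/(11407942680/1164241) + 3003) + 12566 = ((1164241/11407942680)*(-66155/1079) + 3003) + 12566 = (-14276249/2281588536 + 3003) + 12566 = 6851596097359/2281588536 + 12566 = 35522037640735/2281588536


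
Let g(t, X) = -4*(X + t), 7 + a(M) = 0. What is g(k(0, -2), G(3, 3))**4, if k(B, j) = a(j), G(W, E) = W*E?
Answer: 4096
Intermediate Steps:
a(M) = -7 (a(M) = -7 + 0 = -7)
G(W, E) = E*W
k(B, j) = -7
g(t, X) = -4*X - 4*t
g(k(0, -2), G(3, 3))**4 = (-12*3 - 4*(-7))**4 = (-4*9 + 28)**4 = (-36 + 28)**4 = (-8)**4 = 4096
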